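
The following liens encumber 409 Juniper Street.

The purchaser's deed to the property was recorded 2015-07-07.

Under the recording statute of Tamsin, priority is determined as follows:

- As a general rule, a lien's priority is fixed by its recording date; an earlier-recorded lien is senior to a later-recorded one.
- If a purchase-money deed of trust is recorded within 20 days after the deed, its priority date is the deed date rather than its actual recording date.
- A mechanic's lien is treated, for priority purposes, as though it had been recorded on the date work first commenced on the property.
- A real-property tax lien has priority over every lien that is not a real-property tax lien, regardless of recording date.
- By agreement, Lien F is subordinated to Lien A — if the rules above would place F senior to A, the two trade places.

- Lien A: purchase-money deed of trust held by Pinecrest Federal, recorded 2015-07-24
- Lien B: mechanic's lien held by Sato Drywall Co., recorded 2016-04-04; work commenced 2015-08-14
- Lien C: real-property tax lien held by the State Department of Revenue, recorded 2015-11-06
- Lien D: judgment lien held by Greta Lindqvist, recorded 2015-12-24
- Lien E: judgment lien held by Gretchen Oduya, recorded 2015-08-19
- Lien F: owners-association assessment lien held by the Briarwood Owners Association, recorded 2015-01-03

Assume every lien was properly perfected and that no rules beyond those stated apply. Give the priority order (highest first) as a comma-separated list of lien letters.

Effective dates after the stated exceptions: A's effective date is the deed date, 2015-07-07; B relates back to 2015-08-14 (work commenced).
C is a real-property tax lien and takes priority over every other lien.
The other liens, earliest effective date first: F (2015-01-03), A (2015-07-07), B (2015-08-14), E (2015-08-19), D (2015-12-24).
The subordination applies — F was senior to A — so F and A swap.

C, A, F, B, E, D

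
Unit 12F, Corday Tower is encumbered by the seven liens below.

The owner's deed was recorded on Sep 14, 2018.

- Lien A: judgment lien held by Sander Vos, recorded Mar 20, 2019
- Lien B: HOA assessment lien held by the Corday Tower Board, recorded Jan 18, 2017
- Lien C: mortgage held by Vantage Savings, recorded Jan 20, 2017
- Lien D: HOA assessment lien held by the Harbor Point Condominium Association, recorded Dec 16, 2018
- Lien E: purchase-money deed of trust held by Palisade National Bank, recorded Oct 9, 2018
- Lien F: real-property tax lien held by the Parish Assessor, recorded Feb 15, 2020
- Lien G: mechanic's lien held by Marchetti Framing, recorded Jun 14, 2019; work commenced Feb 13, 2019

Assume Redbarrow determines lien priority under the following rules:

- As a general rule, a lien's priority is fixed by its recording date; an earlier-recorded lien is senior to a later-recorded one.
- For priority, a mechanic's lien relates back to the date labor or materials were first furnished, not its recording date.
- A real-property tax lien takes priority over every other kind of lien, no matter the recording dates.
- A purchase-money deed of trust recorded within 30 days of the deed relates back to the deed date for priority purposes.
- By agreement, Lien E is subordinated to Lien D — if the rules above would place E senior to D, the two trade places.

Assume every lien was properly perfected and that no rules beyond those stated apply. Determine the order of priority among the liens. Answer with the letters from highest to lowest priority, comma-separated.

F, B, C, D, E, G, A

Adjusting effective dates: E was recorded within the 30-day window, so its effective date is the deed date Sep 14, 2018; G's effective date is Feb 13, 2019, when work began.
F is a real-property tax lien and takes priority over every other lien.
The other liens, earliest effective date first: B (Jan 18, 2017), C (Jan 20, 2017), E (Sep 14, 2018), D (Dec 16, 2018), G (Feb 13, 2019), A (Mar 20, 2019).
E is senior to D before the subordination, so the two trade places.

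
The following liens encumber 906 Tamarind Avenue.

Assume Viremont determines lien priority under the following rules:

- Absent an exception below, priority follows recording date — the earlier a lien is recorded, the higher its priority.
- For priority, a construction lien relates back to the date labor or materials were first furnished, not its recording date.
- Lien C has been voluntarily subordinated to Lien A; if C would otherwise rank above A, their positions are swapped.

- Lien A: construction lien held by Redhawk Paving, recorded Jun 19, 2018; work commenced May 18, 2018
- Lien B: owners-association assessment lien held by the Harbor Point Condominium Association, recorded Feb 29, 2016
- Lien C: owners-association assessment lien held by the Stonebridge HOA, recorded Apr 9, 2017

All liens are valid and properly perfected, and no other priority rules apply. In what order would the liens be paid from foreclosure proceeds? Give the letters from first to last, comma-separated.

B, A, C

Effective dates after the stated exceptions: A relates back to May 18, 2018 (work commenced).
Sorted by effective date: B (Feb 29, 2016), C (Apr 9, 2017), A (May 18, 2018).
C would otherwise be senior to A, so under the subordination agreement C and A exchange positions.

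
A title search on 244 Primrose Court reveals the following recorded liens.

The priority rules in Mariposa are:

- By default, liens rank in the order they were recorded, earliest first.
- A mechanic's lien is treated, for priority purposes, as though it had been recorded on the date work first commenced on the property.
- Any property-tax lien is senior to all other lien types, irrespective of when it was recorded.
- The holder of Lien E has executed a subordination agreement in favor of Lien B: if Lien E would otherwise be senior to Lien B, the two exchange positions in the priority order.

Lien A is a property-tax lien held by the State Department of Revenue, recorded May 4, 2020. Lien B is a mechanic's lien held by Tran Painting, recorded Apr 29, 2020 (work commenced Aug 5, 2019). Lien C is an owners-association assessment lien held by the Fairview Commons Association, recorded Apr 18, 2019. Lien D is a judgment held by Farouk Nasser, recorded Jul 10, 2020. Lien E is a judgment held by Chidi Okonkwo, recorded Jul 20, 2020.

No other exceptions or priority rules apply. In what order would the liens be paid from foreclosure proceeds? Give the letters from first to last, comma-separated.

Adjusting effective dates: B's effective date is Aug 5, 2019, when work began.
A is a property-tax lien, so it outranks all other liens regardless of date.
Ordering the rest by effective date: C (Apr 18, 2019), B (Aug 5, 2019), D (Jul 10, 2020), E (Jul 20, 2020).
E is already junior to B, so the subordination agreement changes nothing.

A, C, B, D, E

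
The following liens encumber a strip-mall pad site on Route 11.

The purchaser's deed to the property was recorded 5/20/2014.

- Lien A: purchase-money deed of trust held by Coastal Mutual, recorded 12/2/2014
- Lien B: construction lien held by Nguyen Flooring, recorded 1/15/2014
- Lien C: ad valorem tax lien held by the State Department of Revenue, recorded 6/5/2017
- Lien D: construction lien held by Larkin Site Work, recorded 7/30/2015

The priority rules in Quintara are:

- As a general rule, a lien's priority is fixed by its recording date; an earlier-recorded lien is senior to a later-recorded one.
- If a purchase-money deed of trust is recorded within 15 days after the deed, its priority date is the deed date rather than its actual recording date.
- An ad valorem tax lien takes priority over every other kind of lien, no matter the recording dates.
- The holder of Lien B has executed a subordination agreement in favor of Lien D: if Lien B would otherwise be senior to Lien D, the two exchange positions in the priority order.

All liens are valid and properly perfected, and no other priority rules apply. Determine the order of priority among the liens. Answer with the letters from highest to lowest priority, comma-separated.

C, D, A, B

First, effective dates: A missed the 15-day window (196 days after the deed), so its recording date stands.
C is an ad valorem tax lien, so it outranks all other liens regardless of date.
Ordering the rest by effective date: B (1/15/2014), A (12/2/2014), D (7/30/2015).
The subordination applies — B was senior to D — so B and D swap.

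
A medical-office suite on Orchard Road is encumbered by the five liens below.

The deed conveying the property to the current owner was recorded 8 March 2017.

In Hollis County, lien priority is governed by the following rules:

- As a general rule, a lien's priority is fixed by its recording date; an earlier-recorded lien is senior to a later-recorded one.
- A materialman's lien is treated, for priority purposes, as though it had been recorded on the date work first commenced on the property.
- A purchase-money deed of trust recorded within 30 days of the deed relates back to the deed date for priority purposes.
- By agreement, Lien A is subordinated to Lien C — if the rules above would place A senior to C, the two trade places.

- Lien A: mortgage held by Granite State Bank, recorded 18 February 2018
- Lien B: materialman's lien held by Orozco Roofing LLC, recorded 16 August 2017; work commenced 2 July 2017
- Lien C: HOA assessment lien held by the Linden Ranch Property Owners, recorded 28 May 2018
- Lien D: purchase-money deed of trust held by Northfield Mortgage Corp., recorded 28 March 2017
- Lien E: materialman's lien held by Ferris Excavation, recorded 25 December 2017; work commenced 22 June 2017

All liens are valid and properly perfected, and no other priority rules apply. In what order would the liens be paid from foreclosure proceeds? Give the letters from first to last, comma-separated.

D, E, B, C, A

Effective dates: B is treated as recorded 2 July 2017, the work-commencement date; D was recorded within the 30-day window, so its effective date is the deed date 8 March 2017; E is treated as recorded 22 June 2017, the work-commencement date.
Sorted by effective date: D (8 March 2017), E (22 June 2017), B (2 July 2017), A (18 February 2018), C (28 May 2018).
The subordination applies — A was senior to C — so A and C swap.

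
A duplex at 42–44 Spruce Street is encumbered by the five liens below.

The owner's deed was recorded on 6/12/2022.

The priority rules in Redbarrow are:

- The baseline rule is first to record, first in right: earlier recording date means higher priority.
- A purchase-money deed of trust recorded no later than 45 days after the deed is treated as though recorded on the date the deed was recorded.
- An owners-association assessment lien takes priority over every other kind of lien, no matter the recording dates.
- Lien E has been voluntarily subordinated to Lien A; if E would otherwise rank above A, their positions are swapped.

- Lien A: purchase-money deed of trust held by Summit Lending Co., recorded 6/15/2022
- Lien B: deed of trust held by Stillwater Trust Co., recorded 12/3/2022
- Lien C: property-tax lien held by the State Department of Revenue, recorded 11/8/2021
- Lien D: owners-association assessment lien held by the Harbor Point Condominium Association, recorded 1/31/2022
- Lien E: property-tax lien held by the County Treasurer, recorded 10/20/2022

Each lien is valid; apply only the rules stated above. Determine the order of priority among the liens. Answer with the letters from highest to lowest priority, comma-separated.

Effective dates: A was recorded within the 45-day window, so its effective date is the deed date 6/12/2022.
D is an owners-association assessment lien and takes priority over every other lien.
Ordering the rest by effective date: C (11/8/2021), A (6/12/2022), E (10/20/2022), B (12/3/2022).
Since E is not senior to A, the subordination leaves the order unchanged.

D, C, A, E, B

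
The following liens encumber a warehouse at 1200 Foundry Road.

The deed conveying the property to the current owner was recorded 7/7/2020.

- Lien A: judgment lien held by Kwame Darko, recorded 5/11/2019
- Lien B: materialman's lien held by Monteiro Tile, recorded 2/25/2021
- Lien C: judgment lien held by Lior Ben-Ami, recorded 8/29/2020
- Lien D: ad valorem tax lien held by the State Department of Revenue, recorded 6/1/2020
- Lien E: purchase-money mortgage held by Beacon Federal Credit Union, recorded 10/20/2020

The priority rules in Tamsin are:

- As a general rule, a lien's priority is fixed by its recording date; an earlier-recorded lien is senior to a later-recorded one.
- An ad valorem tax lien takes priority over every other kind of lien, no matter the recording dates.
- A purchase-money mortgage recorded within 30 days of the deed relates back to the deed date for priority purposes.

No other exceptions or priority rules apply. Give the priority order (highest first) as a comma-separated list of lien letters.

Effective dates after the stated exceptions: E was recorded 105 days after the deed, outside the 30-day window, so it keeps its recording date.
As an ad valorem tax lien, D is senior to every other lien.
Ordering the rest by effective date: A (5/11/2019), C (8/29/2020), E (10/20/2020), B (2/25/2021).

D, A, C, E, B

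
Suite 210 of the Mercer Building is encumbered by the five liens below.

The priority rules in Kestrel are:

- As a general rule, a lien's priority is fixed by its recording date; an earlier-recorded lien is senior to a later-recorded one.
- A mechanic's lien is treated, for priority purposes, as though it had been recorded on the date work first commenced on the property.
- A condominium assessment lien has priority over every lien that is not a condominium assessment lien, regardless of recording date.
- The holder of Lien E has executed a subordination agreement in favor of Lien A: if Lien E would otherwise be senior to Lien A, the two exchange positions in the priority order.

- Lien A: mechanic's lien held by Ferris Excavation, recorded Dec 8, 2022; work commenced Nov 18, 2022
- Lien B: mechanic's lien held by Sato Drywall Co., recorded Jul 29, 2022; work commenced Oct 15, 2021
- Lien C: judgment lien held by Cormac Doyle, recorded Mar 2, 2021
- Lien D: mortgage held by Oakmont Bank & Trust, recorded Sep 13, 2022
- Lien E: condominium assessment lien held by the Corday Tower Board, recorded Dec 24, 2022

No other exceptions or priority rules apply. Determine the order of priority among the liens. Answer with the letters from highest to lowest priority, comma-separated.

First, effective dates: A is treated as recorded Nov 18, 2022, the work-commencement date; B's effective date is Oct 15, 2021, when work began.
E is a condominium assessment lien, so it outranks all other liens regardless of date.
Ordering the rest by effective date: C (Mar 2, 2021), B (Oct 15, 2021), D (Sep 13, 2022), A (Nov 18, 2022).
The subordination applies — E was senior to A — so E and A swap.

A, C, B, D, E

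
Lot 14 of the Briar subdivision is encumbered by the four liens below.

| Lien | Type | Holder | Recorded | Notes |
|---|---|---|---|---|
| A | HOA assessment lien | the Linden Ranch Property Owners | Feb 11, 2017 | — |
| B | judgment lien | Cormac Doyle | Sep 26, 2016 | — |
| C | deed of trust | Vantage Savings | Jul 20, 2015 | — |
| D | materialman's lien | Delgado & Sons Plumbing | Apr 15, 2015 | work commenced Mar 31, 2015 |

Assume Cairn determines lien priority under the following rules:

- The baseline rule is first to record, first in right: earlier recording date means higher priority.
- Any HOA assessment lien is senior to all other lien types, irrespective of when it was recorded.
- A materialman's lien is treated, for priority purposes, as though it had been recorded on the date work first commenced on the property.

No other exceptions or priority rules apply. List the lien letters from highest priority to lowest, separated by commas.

Effective dates: D's effective date is Mar 31, 2015, when work began.
A is an HOA assessment lien, so it outranks all other liens regardless of date.
Among the remaining liens, by effective date: D (Mar 31, 2015), C (Jul 20, 2015), B (Sep 26, 2016).

A, D, C, B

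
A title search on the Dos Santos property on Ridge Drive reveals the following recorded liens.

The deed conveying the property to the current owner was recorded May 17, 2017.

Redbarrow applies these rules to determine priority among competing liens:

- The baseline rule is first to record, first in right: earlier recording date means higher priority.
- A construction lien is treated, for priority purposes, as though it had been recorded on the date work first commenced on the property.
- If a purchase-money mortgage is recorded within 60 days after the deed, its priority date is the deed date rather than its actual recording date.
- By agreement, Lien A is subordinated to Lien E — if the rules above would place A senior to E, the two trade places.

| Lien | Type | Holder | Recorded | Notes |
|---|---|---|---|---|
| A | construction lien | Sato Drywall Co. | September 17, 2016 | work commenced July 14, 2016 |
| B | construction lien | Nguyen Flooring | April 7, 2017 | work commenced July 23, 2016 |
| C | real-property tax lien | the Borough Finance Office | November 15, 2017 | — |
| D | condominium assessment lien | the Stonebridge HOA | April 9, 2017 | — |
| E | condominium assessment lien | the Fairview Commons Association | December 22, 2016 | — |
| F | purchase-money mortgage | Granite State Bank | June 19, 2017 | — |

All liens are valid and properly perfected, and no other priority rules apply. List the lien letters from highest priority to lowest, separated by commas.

E, B, A, D, F, C

Effective dates after the stated exceptions: A is treated as recorded July 14, 2016, the work-commencement date; B is treated as recorded July 23, 2016, the work-commencement date; F's effective date is the deed date, May 17, 2017.
By effective date, earliest first: A (July 14, 2016), B (July 23, 2016), E (December 22, 2016), D (April 9, 2017), F (May 17, 2017), C (November 15, 2017).
A is senior to E before the subordination, so the two trade places.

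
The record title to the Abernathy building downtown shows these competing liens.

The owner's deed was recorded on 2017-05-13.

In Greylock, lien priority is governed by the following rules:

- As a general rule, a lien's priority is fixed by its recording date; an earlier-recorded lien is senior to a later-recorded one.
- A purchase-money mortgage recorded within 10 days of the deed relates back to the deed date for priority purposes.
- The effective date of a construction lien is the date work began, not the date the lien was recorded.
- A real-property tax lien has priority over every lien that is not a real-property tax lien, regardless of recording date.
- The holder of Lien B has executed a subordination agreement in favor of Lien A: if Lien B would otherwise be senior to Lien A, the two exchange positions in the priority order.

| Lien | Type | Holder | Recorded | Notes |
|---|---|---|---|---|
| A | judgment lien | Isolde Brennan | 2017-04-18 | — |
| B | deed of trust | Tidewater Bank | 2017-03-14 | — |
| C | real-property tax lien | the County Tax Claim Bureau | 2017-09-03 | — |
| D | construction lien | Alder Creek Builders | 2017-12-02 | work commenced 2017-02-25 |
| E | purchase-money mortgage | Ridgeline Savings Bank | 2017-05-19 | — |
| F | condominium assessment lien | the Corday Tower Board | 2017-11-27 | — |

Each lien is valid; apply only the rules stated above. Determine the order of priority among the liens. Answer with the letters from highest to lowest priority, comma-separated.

Effective dates: D's effective date is 2017-02-25, when work began; E's effective date is the deed date, 2017-05-13.
C is a real-property tax lien and takes priority over every other lien.
The other liens, earliest effective date first: D (2017-02-25), B (2017-03-14), A (2017-04-18), E (2017-05-13), F (2017-11-27).
The subordination applies — B was senior to A — so B and A swap.

C, D, A, B, E, F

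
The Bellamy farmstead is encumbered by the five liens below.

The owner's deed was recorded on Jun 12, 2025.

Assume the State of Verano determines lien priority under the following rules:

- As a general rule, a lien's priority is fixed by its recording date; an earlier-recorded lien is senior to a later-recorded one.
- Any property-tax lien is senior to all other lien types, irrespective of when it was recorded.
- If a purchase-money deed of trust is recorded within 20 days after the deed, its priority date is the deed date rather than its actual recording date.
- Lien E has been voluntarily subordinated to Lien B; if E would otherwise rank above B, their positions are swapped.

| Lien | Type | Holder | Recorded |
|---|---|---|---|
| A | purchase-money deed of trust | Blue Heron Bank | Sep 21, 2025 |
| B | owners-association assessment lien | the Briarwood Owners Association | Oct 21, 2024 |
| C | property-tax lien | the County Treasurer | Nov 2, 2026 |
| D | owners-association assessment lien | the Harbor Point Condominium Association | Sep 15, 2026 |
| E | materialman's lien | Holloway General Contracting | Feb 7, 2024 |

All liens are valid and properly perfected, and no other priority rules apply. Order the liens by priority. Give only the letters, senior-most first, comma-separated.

Effective dates after the stated exceptions: A was recorded 101 days after the deed — beyond 20 days — so no relation-back applies.
C, as a property-tax lien, has superpriority and ranks first.
Among the remaining liens, by effective date: E (Feb 7, 2024), B (Oct 21, 2024), A (Sep 21, 2025), D (Sep 15, 2026).
The subordination applies — E was senior to B — so E and B swap.

C, B, E, A, D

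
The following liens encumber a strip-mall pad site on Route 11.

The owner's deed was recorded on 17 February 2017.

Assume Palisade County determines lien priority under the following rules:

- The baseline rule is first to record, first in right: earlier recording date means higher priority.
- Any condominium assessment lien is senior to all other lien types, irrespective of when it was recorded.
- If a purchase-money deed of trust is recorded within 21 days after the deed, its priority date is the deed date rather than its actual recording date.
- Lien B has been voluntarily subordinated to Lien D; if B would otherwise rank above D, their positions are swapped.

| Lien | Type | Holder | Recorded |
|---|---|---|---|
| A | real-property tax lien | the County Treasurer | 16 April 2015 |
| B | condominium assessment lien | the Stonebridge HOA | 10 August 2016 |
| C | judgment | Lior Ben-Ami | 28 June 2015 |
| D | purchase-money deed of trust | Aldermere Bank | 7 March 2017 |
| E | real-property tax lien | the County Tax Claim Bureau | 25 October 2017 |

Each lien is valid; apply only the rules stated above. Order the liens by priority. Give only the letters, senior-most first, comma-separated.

Adjusting effective dates: D relates back to the deed date 17 February 2017.
As a condominium assessment lien, B is senior to every other lien.
Among the remaining liens, by effective date: A (16 April 2015), C (28 June 2015), D (17 February 2017), E (25 October 2017).
B would otherwise be senior to D, so under the subordination agreement B and D exchange positions.

D, A, C, B, E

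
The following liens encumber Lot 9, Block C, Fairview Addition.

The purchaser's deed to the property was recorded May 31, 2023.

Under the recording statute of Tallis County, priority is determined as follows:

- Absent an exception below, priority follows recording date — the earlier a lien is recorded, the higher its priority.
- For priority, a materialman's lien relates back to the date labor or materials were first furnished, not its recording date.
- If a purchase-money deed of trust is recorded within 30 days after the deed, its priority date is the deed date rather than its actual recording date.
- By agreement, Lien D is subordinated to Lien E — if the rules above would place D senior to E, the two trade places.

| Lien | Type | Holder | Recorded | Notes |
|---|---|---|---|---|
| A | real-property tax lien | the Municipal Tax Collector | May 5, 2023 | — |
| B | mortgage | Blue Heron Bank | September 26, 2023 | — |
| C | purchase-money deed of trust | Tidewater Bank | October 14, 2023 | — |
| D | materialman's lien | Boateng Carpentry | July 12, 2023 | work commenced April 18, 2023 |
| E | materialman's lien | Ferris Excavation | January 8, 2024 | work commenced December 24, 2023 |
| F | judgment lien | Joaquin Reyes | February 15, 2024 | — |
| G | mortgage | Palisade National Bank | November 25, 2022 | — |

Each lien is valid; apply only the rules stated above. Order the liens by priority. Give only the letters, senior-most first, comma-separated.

Effective dates: C was recorded 136 days after the deed — beyond 30 days — so no relation-back applies; D relates back to April 18, 2023 (work commenced); E relates back to December 24, 2023 (work commenced).
Sorted by effective date: G (November 25, 2022), D (April 18, 2023), A (May 5, 2023), B (September 26, 2023), C (October 14, 2023), E (December 24, 2023), F (February 15, 2024).
D is senior to E before the subordination, so the two trade places.

G, E, A, B, C, D, F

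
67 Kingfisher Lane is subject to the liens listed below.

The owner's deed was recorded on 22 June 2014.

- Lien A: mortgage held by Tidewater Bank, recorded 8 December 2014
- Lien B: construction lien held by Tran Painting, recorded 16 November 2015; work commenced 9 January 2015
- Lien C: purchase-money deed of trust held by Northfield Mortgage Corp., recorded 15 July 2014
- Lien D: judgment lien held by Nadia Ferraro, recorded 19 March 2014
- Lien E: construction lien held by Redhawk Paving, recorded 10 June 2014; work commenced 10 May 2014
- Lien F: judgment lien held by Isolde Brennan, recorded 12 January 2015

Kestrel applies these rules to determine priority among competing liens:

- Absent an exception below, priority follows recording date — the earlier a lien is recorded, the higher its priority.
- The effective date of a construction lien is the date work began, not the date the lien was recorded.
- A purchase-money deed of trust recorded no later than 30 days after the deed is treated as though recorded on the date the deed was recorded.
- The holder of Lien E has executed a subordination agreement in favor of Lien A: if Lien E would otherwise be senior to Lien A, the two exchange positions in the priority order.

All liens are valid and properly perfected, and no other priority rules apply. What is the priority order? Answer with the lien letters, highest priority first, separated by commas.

D, A, C, E, B, F

Effective dates after the stated exceptions: B's effective date is 9 January 2015, when work began; C was recorded within the 30-day window, so its effective date is the deed date 22 June 2014; E relates back to 10 May 2014 (work commenced).
By effective date, earliest first: D (19 March 2014), E (10 May 2014), C (22 June 2014), A (8 December 2014), B (9 January 2015), F (12 January 2015).
Because E would otherwise rank above A, the subordination swaps them.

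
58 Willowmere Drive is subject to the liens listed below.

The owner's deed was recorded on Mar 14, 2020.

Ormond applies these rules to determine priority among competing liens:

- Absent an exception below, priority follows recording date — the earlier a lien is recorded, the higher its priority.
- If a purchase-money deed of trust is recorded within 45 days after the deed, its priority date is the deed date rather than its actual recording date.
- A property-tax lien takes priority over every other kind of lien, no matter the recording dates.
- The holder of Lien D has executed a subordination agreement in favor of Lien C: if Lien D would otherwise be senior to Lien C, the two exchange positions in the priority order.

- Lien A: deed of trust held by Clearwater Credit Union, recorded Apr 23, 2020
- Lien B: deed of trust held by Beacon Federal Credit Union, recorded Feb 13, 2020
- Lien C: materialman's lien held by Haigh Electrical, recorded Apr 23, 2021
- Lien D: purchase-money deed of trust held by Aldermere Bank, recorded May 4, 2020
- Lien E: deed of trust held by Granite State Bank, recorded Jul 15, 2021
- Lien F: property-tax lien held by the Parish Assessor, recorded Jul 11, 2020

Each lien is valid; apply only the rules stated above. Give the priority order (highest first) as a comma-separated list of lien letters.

F, B, A, C, D, E

Adjusting effective dates: D missed the 45-day window (51 days after the deed), so its recording date stands.
F, as a property-tax lien, has superpriority and ranks first.
The other liens, earliest effective date first: B (Feb 13, 2020), A (Apr 23, 2020), D (May 4, 2020), C (Apr 23, 2021), E (Jul 15, 2021).
D is senior to C before the subordination, so the two trade places.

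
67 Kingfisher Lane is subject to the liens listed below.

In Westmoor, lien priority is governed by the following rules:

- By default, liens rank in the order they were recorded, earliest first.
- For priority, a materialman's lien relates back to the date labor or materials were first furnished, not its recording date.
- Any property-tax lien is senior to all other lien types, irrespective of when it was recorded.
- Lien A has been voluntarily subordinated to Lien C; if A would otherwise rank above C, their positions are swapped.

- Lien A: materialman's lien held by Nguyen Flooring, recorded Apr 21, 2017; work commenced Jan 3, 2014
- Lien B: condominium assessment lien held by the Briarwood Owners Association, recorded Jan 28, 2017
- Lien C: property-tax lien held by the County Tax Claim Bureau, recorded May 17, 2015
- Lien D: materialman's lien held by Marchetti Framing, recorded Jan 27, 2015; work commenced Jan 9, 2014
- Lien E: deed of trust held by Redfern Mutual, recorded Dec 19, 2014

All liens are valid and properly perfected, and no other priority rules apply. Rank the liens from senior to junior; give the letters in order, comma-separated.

Effective dates: A's effective date is Jan 3, 2014, when work began; D's effective date is Jan 9, 2014, when work began.
As a property-tax lien, C is senior to every other lien.
Ordering the rest by effective date: A (Jan 3, 2014), D (Jan 9, 2014), E (Dec 19, 2014), B (Jan 28, 2017).
A already ranks below C; the subordination has no effect.

C, A, D, E, B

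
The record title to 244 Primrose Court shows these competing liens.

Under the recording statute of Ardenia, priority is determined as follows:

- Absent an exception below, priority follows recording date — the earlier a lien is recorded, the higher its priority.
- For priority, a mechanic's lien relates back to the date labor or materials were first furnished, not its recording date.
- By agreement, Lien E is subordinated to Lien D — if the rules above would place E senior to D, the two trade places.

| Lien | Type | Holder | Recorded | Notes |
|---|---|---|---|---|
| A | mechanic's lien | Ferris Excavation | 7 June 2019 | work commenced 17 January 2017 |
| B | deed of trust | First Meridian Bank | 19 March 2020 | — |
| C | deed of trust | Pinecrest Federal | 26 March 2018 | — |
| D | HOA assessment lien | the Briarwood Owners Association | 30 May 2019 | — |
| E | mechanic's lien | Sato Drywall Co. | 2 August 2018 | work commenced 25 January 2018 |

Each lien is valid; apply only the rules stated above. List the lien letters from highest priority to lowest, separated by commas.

Effective dates after the stated exceptions: A is treated as recorded 17 January 2017, the work-commencement date; E relates back to 25 January 2018 (work commenced).
Ordering by effective date: A (17 January 2017), E (25 January 2018), C (26 March 2018), D (30 May 2019), B (19 March 2020).
The subordination applies — E was senior to D — so E and D swap.

A, D, C, E, B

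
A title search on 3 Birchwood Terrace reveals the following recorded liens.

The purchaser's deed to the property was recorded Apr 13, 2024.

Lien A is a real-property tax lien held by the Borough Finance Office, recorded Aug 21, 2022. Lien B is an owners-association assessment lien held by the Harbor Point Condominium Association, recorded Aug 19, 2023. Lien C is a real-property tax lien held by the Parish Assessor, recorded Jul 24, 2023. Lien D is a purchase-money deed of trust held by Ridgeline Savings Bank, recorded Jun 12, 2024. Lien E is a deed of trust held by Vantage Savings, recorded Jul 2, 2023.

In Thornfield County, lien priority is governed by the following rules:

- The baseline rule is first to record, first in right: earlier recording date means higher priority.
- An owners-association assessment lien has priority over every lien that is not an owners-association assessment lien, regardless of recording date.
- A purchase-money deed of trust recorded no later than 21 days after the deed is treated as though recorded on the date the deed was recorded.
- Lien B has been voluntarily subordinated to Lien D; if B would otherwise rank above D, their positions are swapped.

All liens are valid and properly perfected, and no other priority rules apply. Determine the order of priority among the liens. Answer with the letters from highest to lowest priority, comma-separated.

First, effective dates: D missed the 21-day window (60 days after the deed), so its recording date stands.
As an owners-association assessment lien, B is senior to every other lien.
Remaining liens by effective date: A (Aug 21, 2022), E (Jul 2, 2023), C (Jul 24, 2023), D (Jun 12, 2024).
B would otherwise be senior to D, so under the subordination agreement B and D exchange positions.

D, A, E, C, B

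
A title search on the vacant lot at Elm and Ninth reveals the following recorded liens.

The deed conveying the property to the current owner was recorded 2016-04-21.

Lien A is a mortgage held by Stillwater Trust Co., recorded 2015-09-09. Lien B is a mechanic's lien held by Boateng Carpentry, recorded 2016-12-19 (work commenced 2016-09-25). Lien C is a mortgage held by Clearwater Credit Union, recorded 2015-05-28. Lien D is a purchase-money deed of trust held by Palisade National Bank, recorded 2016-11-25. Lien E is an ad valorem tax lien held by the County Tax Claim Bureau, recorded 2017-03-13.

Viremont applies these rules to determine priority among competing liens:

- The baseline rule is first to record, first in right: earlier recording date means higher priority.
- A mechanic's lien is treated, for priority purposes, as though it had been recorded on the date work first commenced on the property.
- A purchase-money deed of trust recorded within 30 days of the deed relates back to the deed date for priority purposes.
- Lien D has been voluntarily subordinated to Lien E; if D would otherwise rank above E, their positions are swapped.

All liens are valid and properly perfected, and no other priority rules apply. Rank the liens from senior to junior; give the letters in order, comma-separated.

C, A, B, E, D

Adjusting effective dates: B is treated as recorded 2016-09-25, the work-commencement date; D missed the 30-day window (218 days after the deed), so its recording date stands.
By effective date, earliest first: C (2015-05-28), A (2015-09-09), B (2016-09-25), D (2016-11-25), E (2017-03-13).
Because D would otherwise rank above E, the subordination swaps them.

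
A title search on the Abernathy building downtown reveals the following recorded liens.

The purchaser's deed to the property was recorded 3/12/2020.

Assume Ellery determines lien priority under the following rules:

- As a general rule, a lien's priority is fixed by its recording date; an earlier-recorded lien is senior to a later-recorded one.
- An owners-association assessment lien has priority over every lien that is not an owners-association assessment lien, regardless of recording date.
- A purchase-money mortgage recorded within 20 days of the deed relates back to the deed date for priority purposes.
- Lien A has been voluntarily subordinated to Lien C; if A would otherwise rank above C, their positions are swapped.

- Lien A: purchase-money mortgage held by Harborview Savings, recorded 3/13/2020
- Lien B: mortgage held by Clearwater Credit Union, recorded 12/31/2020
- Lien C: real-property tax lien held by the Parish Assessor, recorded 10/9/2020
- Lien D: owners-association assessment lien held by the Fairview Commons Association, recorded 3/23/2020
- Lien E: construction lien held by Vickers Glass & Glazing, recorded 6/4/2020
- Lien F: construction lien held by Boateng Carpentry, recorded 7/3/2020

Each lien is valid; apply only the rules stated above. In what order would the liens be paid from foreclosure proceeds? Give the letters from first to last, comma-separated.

D, C, E, F, A, B

Effective dates: A relates back to the deed date 3/12/2020.
D is an owners-association assessment lien, so it outranks all other liens regardless of date.
The other liens, earliest effective date first: A (3/12/2020), E (6/4/2020), F (7/3/2020), C (10/9/2020), B (12/31/2020).
A would otherwise be senior to C, so under the subordination agreement A and C exchange positions.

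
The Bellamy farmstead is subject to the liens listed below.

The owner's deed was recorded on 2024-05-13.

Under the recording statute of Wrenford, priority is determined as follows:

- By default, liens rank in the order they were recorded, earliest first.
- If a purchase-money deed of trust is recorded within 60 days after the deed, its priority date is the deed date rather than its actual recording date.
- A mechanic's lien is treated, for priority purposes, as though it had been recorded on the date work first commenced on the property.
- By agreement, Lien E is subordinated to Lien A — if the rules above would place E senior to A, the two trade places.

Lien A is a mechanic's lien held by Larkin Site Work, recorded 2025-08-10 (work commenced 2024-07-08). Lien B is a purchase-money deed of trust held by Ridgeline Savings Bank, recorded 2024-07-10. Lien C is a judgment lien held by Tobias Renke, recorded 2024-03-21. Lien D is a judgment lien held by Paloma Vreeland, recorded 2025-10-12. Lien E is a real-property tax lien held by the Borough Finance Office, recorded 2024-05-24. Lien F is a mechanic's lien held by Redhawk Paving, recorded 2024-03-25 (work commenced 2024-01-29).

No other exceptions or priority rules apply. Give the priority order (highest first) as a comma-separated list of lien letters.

Effective dates after the stated exceptions: A relates back to 2024-07-08 (work commenced); B's effective date is the deed date, 2024-05-13; F's effective date is 2024-01-29, when work began.
Sorted by effective date: F (2024-01-29), C (2024-03-21), B (2024-05-13), E (2024-05-24), A (2024-07-08), D (2025-10-12).
E is senior to A before the subordination, so the two trade places.

F, C, B, A, E, D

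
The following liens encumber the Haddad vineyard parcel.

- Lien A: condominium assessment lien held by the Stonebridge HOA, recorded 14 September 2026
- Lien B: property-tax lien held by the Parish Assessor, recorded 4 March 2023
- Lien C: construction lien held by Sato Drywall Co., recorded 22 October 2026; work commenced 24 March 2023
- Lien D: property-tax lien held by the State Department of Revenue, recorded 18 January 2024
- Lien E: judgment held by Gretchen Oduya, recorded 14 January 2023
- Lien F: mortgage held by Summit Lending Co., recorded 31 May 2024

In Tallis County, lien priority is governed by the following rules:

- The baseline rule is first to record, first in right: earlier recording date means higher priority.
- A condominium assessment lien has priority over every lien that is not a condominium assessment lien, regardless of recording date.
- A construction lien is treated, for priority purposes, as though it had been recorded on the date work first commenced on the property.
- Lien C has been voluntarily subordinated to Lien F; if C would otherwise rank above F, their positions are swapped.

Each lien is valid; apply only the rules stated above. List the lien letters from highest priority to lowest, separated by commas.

A, E, B, F, D, C

Effective dates: C relates back to 24 March 2023 (work commenced).
A, as a condominium assessment lien, has superpriority and ranks first.
Among the remaining liens, by effective date: E (14 January 2023), B (4 March 2023), C (24 March 2023), D (18 January 2024), F (31 May 2024).
Because C would otherwise rank above F, the subordination swaps them.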